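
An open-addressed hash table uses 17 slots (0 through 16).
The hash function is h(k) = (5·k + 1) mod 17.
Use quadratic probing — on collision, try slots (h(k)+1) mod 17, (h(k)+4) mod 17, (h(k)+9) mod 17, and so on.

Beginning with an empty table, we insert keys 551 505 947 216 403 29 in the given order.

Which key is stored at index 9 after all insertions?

403

551 hashes to 2; slot 2 is free -> place at 2.
505 hashes to 10; slot 10 is free -> place at 10.
947 hashes to 10; 10 taken -> place at 11.
216 hashes to 10; 10,11 taken -> place at 14.
403 hashes to 10; 10,11,14,2 taken -> place at 9.
29 hashes to 10; 10,11,14,2,9 taken -> place at 1.
Table: [∅, 29, 551, ∅, ∅, ∅, ∅, ∅, ∅, 403, 505, 947, ∅, ∅, 216, ∅, ∅]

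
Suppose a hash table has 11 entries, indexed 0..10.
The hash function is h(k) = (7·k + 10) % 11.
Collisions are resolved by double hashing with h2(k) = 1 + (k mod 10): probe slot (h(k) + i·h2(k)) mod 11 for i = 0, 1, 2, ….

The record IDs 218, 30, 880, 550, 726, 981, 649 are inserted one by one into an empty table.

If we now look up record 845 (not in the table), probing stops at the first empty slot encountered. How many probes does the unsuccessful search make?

218: h=7 → slot 7
30: h=0 → slot 0
880: h=10 → slot 10
550: h=10, h2=1, probe 10,0,1 → slot 1
726: h=10, h2=7, probe 10,6 → slot 6
981: h=2 → slot 2
649: h=10, h2=10, probe 10,9 → slot 9
Table: [30, 550, 981, ∅, ∅, ∅, 726, 218, ∅, 649, 880]
Lookup 845: h=7, h2=6, probe 7,2,8 → slot 8 empty, not found.

3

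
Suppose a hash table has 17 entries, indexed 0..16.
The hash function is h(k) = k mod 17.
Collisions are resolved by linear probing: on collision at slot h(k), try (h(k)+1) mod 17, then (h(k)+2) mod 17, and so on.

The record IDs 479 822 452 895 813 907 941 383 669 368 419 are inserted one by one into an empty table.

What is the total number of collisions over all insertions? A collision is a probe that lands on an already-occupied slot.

479 hashes to 3; slot 3 is free -> place at 3.
822 hashes to 6; slot 6 is free -> place at 6.
452 hashes to 10; slot 10 is free -> place at 10.
895 hashes to 11; slot 11 is free -> place at 11.
813 hashes to 14; slot 14 is free -> place at 14.
907 hashes to 6; 6 taken -> place at 7.
941 hashes to 6; 6,7 taken -> place at 8.
383 hashes to 9; slot 9 is free -> place at 9.
669 hashes to 6; 6,7,8,9,10,11 taken -> place at 12.
368 hashes to 11; 11,12 taken -> place at 13.
419 hashes to 11; 11,12,13,14 taken -> place at 15.
Table: [., ., ., 479, ., ., 822, 907, 941, 383, 452, 895, 669, 368, 813, 419, .]

15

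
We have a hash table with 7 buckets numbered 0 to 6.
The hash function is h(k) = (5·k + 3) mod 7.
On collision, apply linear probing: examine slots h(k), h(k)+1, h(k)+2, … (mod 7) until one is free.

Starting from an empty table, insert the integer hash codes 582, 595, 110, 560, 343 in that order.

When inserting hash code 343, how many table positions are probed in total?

3

Insert 582: h=1, slot 1 empty => index 1.
Insert 595: h=3, slot 3 empty => index 3.
Insert 110: h=0, slot 0 empty => index 0.
Insert 560: h=3, slot 3 occupied => index 4.
Insert 343: h=3, slots 3,4 occupied => index 5.
Table: [110, 582, ., 595, 560, 343, .]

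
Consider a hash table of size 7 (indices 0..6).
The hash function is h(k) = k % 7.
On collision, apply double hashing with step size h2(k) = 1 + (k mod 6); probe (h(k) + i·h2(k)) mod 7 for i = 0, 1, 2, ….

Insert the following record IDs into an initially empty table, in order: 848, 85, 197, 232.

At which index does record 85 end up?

3

848: h=1 → slot 1
85: h=1, h2=2, probe 1,3 → slot 3
197: h=1, h2=6, probe 1,0 → slot 0
232: h=1, h2=5, probe 1,6 → slot 6
Table: [197, 848, ., 85, ., ., 232]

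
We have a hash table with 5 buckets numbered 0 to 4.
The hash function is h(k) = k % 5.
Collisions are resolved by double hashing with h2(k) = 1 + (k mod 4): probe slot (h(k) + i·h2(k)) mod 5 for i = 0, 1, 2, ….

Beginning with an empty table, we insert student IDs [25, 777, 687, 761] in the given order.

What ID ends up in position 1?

Insert 25: h=0, slot 0 empty => index 0.
Insert 777: h=2, slot 2 empty => index 2.
Insert 687: h=2, h2=4, slot 2 occupied => index 1.
Insert 761: h=1, h2=2, slot 1 occupied => index 3.
Table: [25, 687, 777, 761, ∅]

687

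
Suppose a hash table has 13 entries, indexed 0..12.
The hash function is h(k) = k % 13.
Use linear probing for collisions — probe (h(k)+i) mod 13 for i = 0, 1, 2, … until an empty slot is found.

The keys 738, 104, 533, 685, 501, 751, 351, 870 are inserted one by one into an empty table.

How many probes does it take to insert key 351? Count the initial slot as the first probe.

3

Insert 738: h=10, slot 10 empty -> index 10.
Insert 104: h=0, slot 0 empty -> index 0.
Insert 533: h=0, slot 0 occupied -> index 1.
Insert 685: h=9, slot 9 empty -> index 9.
Insert 501: h=7, slot 7 empty -> index 7.
Insert 751: h=10, slot 10 occupied -> index 11.
Insert 351: h=0, slots 0,1 occupied -> index 2.
Insert 870: h=12, slot 12 empty -> index 12.
Table: [104, 533, 351, ., ., ., ., 501, ., 685, 738, 751, 870]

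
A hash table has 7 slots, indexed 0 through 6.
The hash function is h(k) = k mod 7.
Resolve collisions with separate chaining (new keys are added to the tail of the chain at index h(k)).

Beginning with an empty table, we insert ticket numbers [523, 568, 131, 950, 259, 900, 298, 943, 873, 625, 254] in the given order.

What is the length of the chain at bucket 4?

Insert 523: h=5, bucket 5 empty → new chain.
Insert 568: h=1, bucket 1 empty → new chain.
Insert 131: h=5, bucket 5 nonempty → append to chain.
Insert 950: h=5, bucket 5 nonempty → append to chain.
Insert 259: h=0, bucket 0 empty → new chain.
Insert 900: h=4, bucket 4 empty → new chain.
Insert 298: h=4, bucket 4 nonempty → append to chain.
Insert 943: h=5, bucket 5 nonempty → append to chain.
Insert 873: h=5, bucket 5 nonempty → append to chain.
Insert 625: h=2, bucket 2 empty → new chain.
Insert 254: h=2, bucket 2 nonempty → append to chain.
Final buckets:
0: 259
1: 568
2: 625 -> 254
3: _
4: 900 -> 298
5: 523 -> 131 -> 950 -> 943 -> 873
6: _

2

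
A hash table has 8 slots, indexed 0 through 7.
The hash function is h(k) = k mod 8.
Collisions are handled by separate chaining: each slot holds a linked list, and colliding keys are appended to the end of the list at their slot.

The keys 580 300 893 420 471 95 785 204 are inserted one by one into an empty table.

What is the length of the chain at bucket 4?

4

580 → bucket 4
300 → bucket 4 (collision)
893 → bucket 5
420 → bucket 4 (collision)
471 → bucket 7
95 → bucket 7 (collision)
785 → bucket 1
204 → bucket 4 (collision)
Final buckets:
0: ∅
1: 785
2: ∅
3: ∅
4: 580 -> 300 -> 420 -> 204
5: 893
6: ∅
7: 471 -> 95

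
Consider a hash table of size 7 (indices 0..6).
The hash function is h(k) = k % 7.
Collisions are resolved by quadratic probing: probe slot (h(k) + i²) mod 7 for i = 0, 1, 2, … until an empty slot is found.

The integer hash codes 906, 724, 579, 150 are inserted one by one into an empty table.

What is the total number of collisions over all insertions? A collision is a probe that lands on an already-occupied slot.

906 hashes to 3; slot 3 is free → place at 3.
724 hashes to 3; 3 taken → place at 4.
579 hashes to 5; slot 5 is free → place at 5.
150 hashes to 3; 3,4 taken → place at 0.
Table: [150, ∅, ∅, 906, 724, 579, ∅]

3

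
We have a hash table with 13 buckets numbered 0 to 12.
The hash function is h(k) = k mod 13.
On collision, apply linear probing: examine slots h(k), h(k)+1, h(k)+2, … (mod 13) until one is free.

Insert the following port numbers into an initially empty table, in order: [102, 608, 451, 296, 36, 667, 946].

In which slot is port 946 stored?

102: h=11 => slot 11
608: h=10 => slot 10
451: h=9 => slot 9
296: h=10, probe 10,11,12 => slot 12
36: h=10, probe 10,11,12,0 => slot 0
667: h=4 => slot 4
946: h=10, probe 10,11,12,0,1 => slot 1
Table: [36, 946, ∅, ∅, 667, ∅, ∅, ∅, ∅, 451, 608, 102, 296]

1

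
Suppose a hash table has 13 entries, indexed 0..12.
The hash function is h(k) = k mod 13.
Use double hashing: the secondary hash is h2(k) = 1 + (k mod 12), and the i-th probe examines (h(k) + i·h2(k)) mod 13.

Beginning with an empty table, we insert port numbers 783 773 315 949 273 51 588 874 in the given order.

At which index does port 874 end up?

1

Insert 783: h=3, slot 3 empty → index 3.
Insert 773: h=6, slot 6 empty → index 6.
Insert 315: h=3, h2=4, slot 3 occupied → index 7.
Insert 949: h=0, slot 0 empty → index 0.
Insert 273: h=0, h2=10, slot 0 occupied → index 10.
Insert 51: h=12, slot 12 empty → index 12.
Insert 588: h=3, h2=1, slot 3 occupied → index 4.
Insert 874: h=3, h2=11, slot 3 occupied → index 1.
Table: [949, 874, _, 783, 588, _, 773, 315, _, _, 273, _, 51]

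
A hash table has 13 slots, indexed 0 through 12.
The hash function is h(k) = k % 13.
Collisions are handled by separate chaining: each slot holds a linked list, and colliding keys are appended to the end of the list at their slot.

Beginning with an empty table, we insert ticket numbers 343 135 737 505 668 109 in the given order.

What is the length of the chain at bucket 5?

Insert 343: h=5, bucket 5 empty -> new chain.
Insert 135: h=5, bucket 5 nonempty -> append to chain.
Insert 737: h=9, bucket 9 empty -> new chain.
Insert 505: h=11, bucket 11 empty -> new chain.
Insert 668: h=5, bucket 5 nonempty -> append to chain.
Insert 109: h=5, bucket 5 nonempty -> append to chain.
Final buckets:
0: .
1: .
2: .
3: .
4: .
5: 343 -> 135 -> 668 -> 109
6: .
7: .
8: .
9: 737
10: .
11: 505
12: .

4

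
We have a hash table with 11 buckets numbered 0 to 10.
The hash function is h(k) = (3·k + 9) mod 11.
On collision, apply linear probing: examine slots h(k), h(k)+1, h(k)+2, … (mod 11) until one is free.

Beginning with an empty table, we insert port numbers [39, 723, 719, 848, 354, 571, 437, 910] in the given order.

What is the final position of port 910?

3

39 hashes to 5; slot 5 is free => place at 5.
723 hashes to 0; slot 0 is free => place at 0.
719 hashes to 10; slot 10 is free => place at 10.
848 hashes to 1; slot 1 is free => place at 1.
354 hashes to 4; slot 4 is free => place at 4.
571 hashes to 6; slot 6 is free => place at 6.
437 hashes to 0; 0,1 taken => place at 2.
910 hashes to 0; 0,1,2 taken => place at 3.
Table: [723, 848, 437, 910, 354, 39, 571, ., ., ., 719]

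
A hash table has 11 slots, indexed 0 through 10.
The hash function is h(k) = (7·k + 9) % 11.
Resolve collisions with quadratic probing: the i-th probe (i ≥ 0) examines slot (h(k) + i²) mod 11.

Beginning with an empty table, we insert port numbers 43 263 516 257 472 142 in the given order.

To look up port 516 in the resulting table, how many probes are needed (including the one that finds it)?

3

Insert 43: h=2, slot 2 empty -> index 2.
Insert 263: h=2, slot 2 occupied -> index 3.
Insert 516: h=2, slots 2,3 occupied -> index 6.
Insert 257: h=4, slot 4 empty -> index 4.
Insert 472: h=2, slots 2,3,6 occupied -> index 0.
Insert 142: h=2, slots 2,3,6,0 occupied -> index 7.
Table: [472, -, 43, 263, 257, -, 516, 142, -, -, -]
Lookup 516: h=2, probe 2,3,6 → found at 6.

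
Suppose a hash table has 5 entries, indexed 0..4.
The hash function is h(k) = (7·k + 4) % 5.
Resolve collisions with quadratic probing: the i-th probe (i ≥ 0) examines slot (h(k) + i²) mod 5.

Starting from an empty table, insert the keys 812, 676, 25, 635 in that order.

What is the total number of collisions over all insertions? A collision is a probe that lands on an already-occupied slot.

1

812: h=3 => slot 3
676: h=1 => slot 1
25: h=4 => slot 4
635: h=4, probe 4,0 => slot 0
Table: [635, 676, ., 812, 25]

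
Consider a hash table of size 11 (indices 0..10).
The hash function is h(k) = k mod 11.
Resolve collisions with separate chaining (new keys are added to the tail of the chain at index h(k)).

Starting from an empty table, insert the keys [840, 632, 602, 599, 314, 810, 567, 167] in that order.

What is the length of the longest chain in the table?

840 → bucket 4
632 → bucket 5
602 → bucket 8
599 → bucket 5 (collision)
314 → bucket 6
810 → bucket 7
567 → bucket 6 (collision)
167 → bucket 2
Final buckets:
0: _
1: _
2: 167
3: _
4: 840
5: 632 -> 599
6: 314 -> 567
7: 810
8: 602
9: _
10: _

2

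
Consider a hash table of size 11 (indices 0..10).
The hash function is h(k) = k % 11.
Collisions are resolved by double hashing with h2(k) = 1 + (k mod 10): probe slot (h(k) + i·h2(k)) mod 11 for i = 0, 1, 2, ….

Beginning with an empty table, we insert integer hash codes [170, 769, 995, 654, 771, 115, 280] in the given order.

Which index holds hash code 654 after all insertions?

Insert 170: h=5, slot 5 empty → index 5.
Insert 769: h=10, slot 10 empty → index 10.
Insert 995: h=5, h2=6, slot 5 occupied → index 0.
Insert 654: h=5, h2=5, slots 5,10 occupied → index 4.
Insert 771: h=1, slot 1 empty → index 1.
Insert 115: h=5, h2=6, slots 5,0 occupied → index 6.
Insert 280: h=5, h2=1, slots 5,6 occupied → index 7.
Table: [995, 771, _, _, 654, 170, 115, 280, _, _, 769]

4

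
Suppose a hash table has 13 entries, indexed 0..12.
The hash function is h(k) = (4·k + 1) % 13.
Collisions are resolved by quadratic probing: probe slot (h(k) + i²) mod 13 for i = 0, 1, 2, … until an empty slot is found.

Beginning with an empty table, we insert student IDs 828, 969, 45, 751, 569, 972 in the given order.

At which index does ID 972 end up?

5

828 hashes to 11; slot 11 is free → place at 11.
969 hashes to 3; slot 3 is free → place at 3.
45 hashes to 12; slot 12 is free → place at 12.
751 hashes to 2; slot 2 is free → place at 2.
569 hashes to 2; 2,3 taken → place at 6.
972 hashes to 2; 2,3,6,11 taken → place at 5.
Table: [∅, ∅, 751, 969, ∅, 972, 569, ∅, ∅, ∅, ∅, 828, 45]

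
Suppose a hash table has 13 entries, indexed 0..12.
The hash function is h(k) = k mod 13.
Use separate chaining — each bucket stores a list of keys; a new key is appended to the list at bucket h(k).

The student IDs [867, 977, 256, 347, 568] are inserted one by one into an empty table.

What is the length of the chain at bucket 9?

867 → bucket 9
977 → bucket 2
256 → bucket 9 (collision)
347 → bucket 9 (collision)
568 → bucket 9 (collision)
Final buckets:
0: .
1: .
2: 977
3: .
4: .
5: .
6: .
7: .
8: .
9: 867 -> 256 -> 347 -> 568
10: .
11: .
12: .

4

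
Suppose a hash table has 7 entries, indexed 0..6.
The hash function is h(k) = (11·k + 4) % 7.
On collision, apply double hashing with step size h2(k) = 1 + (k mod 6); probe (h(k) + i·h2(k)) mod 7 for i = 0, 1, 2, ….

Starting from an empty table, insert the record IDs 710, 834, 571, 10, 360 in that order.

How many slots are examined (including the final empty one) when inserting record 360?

2

710 hashes to 2; slot 2 is free -> place at 2.
834 hashes to 1; slot 1 is free -> place at 1.
571 hashes to 6; slot 6 is free -> place at 6.
10 hashes to 2, h2=5; 2 taken -> place at 0.
360 hashes to 2, h2=1; 2 taken -> place at 3.
Table: [10, 834, 710, 360, —, —, 571]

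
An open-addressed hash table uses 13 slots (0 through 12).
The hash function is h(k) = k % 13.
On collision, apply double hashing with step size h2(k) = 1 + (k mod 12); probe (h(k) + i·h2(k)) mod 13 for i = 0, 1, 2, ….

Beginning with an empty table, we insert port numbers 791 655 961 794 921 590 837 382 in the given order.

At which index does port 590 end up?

Insert 791: h=11, slot 11 empty -> index 11.
Insert 655: h=5, slot 5 empty -> index 5.
Insert 961: h=12, slot 12 empty -> index 12.
Insert 794: h=1, slot 1 empty -> index 1.
Insert 921: h=11, h2=10, slot 11 occupied -> index 8.
Insert 590: h=5, h2=3, slots 5,8,11,1 occupied -> index 4.
Insert 837: h=5, h2=10, slot 5 occupied -> index 2.
Insert 382: h=5, h2=11, slot 5 occupied -> index 3.
Table: [., 794, 837, 382, 590, 655, ., ., 921, ., ., 791, 961]

4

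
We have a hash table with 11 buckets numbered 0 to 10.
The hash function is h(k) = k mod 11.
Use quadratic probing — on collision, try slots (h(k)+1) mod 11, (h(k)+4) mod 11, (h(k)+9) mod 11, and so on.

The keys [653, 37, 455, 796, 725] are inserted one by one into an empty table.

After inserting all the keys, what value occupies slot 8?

Insert 653: h=4, slot 4 empty → index 4.
Insert 37: h=4, slot 4 occupied → index 5.
Insert 455: h=4, slots 4,5 occupied → index 8.
Insert 796: h=4, slots 4,5,8 occupied → index 2.
Insert 725: h=10, slot 10 empty → index 10.
Table: [∅, ∅, 796, ∅, 653, 37, ∅, ∅, 455, ∅, 725]

455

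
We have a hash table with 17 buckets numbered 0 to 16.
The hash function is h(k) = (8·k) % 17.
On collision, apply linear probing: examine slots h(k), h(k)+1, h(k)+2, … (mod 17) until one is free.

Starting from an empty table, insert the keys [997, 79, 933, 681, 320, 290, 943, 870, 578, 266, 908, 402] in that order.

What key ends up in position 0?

997 hashes to 3; slot 3 is free → place at 3.
79 hashes to 3; 3 taken → place at 4.
933 hashes to 1; slot 1 is free → place at 1.
681 hashes to 8; slot 8 is free → place at 8.
320 hashes to 10; slot 10 is free → place at 10.
290 hashes to 8; 8 taken → place at 9.
943 hashes to 13; slot 13 is free → place at 13.
870 hashes to 7; slot 7 is free → place at 7.
578 hashes to 0; slot 0 is free → place at 0.
266 hashes to 3; 3,4 taken → place at 5.
908 hashes to 5; 5 taken → place at 6.
402 hashes to 3; 3,4,5,6,7,8,9,10 taken → place at 11.
Table: [578, 933, —, 997, 79, 266, 908, 870, 681, 290, 320, 402, —, 943, —, —, —]

578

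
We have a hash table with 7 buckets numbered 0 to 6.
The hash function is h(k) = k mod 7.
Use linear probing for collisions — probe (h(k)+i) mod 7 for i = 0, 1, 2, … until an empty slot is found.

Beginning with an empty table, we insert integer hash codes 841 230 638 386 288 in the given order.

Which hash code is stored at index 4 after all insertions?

288

Insert 841: h=1, slot 1 empty => index 1.
Insert 230: h=6, slot 6 empty => index 6.
Insert 638: h=1, slot 1 occupied => index 2.
Insert 386: h=1, slots 1,2 occupied => index 3.
Insert 288: h=1, slots 1,2,3 occupied => index 4.
Table: [—, 841, 638, 386, 288, —, 230]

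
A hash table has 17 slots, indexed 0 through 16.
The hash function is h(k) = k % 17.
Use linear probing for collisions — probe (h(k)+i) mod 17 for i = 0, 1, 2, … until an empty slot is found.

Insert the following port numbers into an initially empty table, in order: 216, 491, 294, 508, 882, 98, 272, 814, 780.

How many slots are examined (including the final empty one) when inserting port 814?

Insert 216: h=12, slot 12 empty → index 12.
Insert 491: h=15, slot 15 empty → index 15.
Insert 294: h=5, slot 5 empty → index 5.
Insert 508: h=15, slot 15 occupied → index 16.
Insert 882: h=15, slots 15,16 occupied → index 0.
Insert 98: h=13, slot 13 empty → index 13.
Insert 272: h=0, slot 0 occupied → index 1.
Insert 814: h=15, slots 15,16,0,1 occupied → index 2.
Insert 780: h=15, slots 15,16,0,1,2 occupied → index 3.
Table: [882, 272, 814, 780, _, 294, _, _, _, _, _, _, 216, 98, _, 491, 508]

5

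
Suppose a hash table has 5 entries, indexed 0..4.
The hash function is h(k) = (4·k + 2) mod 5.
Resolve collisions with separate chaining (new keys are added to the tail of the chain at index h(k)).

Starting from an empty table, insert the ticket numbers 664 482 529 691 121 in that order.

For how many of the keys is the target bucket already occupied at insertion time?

2

Insert 664: h=3, bucket 3 empty -> new chain.
Insert 482: h=0, bucket 0 empty -> new chain.
Insert 529: h=3, bucket 3 nonempty -> append to chain.
Insert 691: h=1, bucket 1 empty -> new chain.
Insert 121: h=1, bucket 1 nonempty -> append to chain.
Final buckets:
0: 482
1: 691 -> 121
2: -
3: 664 -> 529
4: -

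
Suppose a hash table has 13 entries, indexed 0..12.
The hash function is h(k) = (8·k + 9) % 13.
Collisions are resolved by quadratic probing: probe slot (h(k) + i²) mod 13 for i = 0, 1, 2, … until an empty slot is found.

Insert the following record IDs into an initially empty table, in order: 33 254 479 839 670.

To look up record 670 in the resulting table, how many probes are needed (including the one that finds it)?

4

33 hashes to 0; slot 0 is free -> place at 0.
254 hashes to 0; 0 taken -> place at 1.
479 hashes to 6; slot 6 is free -> place at 6.
839 hashes to 0; 0,1 taken -> place at 4.
670 hashes to 0; 0,1,4 taken -> place at 9.
Table: [33, 254, _, _, 839, _, 479, _, _, 670, _, _, _]
Lookup 670: h=0, probe 0,1,4,9 → found at 9.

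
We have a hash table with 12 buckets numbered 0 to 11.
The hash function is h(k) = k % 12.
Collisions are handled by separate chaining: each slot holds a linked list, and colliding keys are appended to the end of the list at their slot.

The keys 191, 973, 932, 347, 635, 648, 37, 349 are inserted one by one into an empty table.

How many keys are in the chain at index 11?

191 → bucket 11
973 → bucket 1
932 → bucket 8
347 → bucket 11 (collision)
635 → bucket 11 (collision)
648 → bucket 0
37 → bucket 1 (collision)
349 → bucket 1 (collision)
Final buckets:
0: 648
1: 973 -> 37 -> 349
2: ∅
3: ∅
4: ∅
5: ∅
6: ∅
7: ∅
8: 932
9: ∅
10: ∅
11: 191 -> 347 -> 635

3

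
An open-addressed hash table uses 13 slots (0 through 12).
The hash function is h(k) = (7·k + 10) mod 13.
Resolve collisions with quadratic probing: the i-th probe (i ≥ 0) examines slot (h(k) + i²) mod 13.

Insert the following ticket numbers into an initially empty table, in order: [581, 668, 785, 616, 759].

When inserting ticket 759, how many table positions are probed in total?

581 hashes to 8; slot 8 is free → place at 8.
668 hashes to 6; slot 6 is free → place at 6.
785 hashes to 6; 6 taken → place at 7.
616 hashes to 6; 6,7 taken → place at 10.
759 hashes to 6; 6,7,10 taken → place at 2.
Table: [—, —, 759, —, —, —, 668, 785, 581, —, 616, —, —]

4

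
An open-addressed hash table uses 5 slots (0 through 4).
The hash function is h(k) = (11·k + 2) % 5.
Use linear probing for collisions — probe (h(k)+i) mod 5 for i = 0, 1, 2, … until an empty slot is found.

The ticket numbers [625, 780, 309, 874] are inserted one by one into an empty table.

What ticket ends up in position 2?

625

Insert 625: h=2, slot 2 empty -> index 2.
Insert 780: h=2, slot 2 occupied -> index 3.
Insert 309: h=1, slot 1 empty -> index 1.
Insert 874: h=1, slots 1,2,3 occupied -> index 4.
Table: [—, 309, 625, 780, 874]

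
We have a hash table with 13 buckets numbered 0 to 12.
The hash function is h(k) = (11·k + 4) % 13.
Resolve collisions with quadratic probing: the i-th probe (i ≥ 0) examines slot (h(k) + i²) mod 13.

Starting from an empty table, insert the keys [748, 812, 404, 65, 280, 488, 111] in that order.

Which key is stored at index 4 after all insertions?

748 hashes to 3; slot 3 is free → place at 3.
812 hashes to 5; slot 5 is free → place at 5.
404 hashes to 2; slot 2 is free → place at 2.
65 hashes to 4; slot 4 is free → place at 4.
280 hashes to 3; 3,4 taken → place at 7.
488 hashes to 3; 3,4,7 taken → place at 12.
111 hashes to 3; 3,4,7,12 taken → place at 6.
Table: [-, -, 404, 748, 65, 812, 111, 280, -, -, -, -, 488]

65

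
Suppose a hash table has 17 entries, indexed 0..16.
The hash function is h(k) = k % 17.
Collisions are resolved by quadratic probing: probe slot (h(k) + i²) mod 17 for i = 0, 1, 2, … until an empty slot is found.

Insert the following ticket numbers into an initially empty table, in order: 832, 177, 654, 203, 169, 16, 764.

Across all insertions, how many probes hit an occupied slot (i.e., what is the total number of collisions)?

13

Insert 832: h=16, slot 16 empty → index 16.
Insert 177: h=7, slot 7 empty → index 7.
Insert 654: h=8, slot 8 empty → index 8.
Insert 203: h=16, slot 16 occupied → index 0.
Insert 169: h=16, slots 16,0 occupied → index 3.
Insert 16: h=16, slots 16,0,3,8 occupied → index 15.
Insert 764: h=16, slots 16,0,3,8,15,7 occupied → index 1.
Table: [203, 764, -, 169, -, -, -, 177, 654, -, -, -, -, -, -, 16, 832]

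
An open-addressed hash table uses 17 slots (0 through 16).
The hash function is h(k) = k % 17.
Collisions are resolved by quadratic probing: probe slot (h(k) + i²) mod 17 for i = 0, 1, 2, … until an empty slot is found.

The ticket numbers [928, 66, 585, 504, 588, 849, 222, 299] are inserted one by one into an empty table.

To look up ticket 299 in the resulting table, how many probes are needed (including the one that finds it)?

4

928: h=10 => slot 10
66: h=15 => slot 15
585: h=7 => slot 7
504: h=11 => slot 11
588: h=10, probe 10,11,14 => slot 14
849: h=16 => slot 16
222: h=1 => slot 1
299: h=10, probe 10,11,14,2 => slot 2
Table: [∅, 222, 299, ∅, ∅, ∅, ∅, 585, ∅, ∅, 928, 504, ∅, ∅, 588, 66, 849]
Lookup 299: h=10, probe 10,11,14,2 → found at 2.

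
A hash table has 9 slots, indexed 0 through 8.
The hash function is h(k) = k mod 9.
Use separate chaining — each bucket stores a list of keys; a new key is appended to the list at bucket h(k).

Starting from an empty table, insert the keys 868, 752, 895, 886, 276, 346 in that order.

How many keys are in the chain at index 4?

868 → bucket 4
752 → bucket 5
895 → bucket 4 (collision)
886 → bucket 4 (collision)
276 → bucket 6
346 → bucket 4 (collision)
Final buckets:
0: —
1: —
2: —
3: —
4: 868 -> 895 -> 886 -> 346
5: 752
6: 276
7: —
8: —

4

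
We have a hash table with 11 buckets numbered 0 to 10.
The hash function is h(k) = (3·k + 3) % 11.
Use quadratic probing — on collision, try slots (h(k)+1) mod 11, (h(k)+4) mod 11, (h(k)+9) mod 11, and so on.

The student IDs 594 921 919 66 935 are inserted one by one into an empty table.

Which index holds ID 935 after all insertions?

7

594 hashes to 3; slot 3 is free => place at 3.
921 hashes to 5; slot 5 is free => place at 5.
919 hashes to 10; slot 10 is free => place at 10.
66 hashes to 3; 3 taken => place at 4.
935 hashes to 3; 3,4 taken => place at 7.
Table: [—, —, —, 594, 66, 921, —, 935, —, —, 919]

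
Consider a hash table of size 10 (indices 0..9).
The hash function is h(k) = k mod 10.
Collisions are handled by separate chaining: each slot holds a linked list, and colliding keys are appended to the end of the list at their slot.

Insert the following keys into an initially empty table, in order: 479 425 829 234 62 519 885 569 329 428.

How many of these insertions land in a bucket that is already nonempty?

479 -> bucket 9
425 -> bucket 5
829 -> bucket 9 (collision)
234 -> bucket 4
62 -> bucket 2
519 -> bucket 9 (collision)
885 -> bucket 5 (collision)
569 -> bucket 9 (collision)
329 -> bucket 9 (collision)
428 -> bucket 8
Final buckets:
0: .
1: .
2: 62
3: .
4: 234
5: 425 -> 885
6: .
7: .
8: 428
9: 479 -> 829 -> 519 -> 569 -> 329

5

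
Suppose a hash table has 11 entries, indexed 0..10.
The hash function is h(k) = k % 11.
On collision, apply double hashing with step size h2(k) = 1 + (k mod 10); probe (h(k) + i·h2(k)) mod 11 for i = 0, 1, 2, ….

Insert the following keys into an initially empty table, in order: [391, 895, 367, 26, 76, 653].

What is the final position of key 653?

8

Insert 391: h=6, slot 6 empty => index 6.
Insert 895: h=4, slot 4 empty => index 4.
Insert 367: h=4, h2=8, slot 4 occupied => index 1.
Insert 26: h=4, h2=7, slot 4 occupied => index 0.
Insert 76: h=10, slot 10 empty => index 10.
Insert 653: h=4, h2=4, slot 4 occupied => index 8.
Table: [26, 367, ∅, ∅, 895, ∅, 391, ∅, 653, ∅, 76]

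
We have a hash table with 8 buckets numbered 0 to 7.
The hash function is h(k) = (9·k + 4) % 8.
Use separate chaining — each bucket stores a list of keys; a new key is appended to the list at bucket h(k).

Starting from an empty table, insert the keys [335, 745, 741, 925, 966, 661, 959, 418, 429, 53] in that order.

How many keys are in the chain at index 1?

Insert 335: h=3, bucket 3 empty → new chain.
Insert 745: h=5, bucket 5 empty → new chain.
Insert 741: h=1, bucket 1 empty → new chain.
Insert 925: h=1, bucket 1 nonempty → append to chain.
Insert 966: h=2, bucket 2 empty → new chain.
Insert 661: h=1, bucket 1 nonempty → append to chain.
Insert 959: h=3, bucket 3 nonempty → append to chain.
Insert 418: h=6, bucket 6 empty → new chain.
Insert 429: h=1, bucket 1 nonempty → append to chain.
Insert 53: h=1, bucket 1 nonempty → append to chain.
Final buckets:
0: —
1: 741 -> 925 -> 661 -> 429 -> 53
2: 966
3: 335 -> 959
4: —
5: 745
6: 418
7: —

5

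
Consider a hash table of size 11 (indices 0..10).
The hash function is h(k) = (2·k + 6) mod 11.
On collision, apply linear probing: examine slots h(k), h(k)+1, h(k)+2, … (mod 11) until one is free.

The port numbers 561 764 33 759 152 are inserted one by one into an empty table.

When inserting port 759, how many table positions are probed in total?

3

Insert 561: h=6, slot 6 empty => index 6.
Insert 764: h=5, slot 5 empty => index 5.
Insert 33: h=6, slot 6 occupied => index 7.
Insert 759: h=6, slots 6,7 occupied => index 8.
Insert 152: h=2, slot 2 empty => index 2.
Table: [-, -, 152, -, -, 764, 561, 33, 759, -, -]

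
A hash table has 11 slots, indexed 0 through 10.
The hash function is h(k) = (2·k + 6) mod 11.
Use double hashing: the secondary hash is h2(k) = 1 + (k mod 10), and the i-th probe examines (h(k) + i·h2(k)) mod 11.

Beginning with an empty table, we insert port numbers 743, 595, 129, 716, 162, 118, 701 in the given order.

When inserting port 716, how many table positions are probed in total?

2

743 hashes to 7; slot 7 is free => place at 7.
595 hashes to 8; slot 8 is free => place at 8.
129 hashes to 0; slot 0 is free => place at 0.
716 hashes to 8, h2=7; 8 taken => place at 4.
162 hashes to 0, h2=3; 0 taken => place at 3.
118 hashes to 0, h2=9; 0 taken => place at 9.
701 hashes to 0, h2=2; 0 taken => place at 2.
Table: [129, —, 701, 162, 716, —, —, 743, 595, 118, —]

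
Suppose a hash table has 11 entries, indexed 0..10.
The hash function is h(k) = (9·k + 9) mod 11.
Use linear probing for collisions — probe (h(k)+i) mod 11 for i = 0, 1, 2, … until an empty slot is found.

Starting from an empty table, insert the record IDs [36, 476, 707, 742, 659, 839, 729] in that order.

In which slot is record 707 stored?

5

36 hashes to 3; slot 3 is free => place at 3.
476 hashes to 3; 3 taken => place at 4.
707 hashes to 3; 3,4 taken => place at 5.
742 hashes to 10; slot 10 is free => place at 10.
659 hashes to 0; slot 0 is free => place at 0.
839 hashes to 3; 3,4,5 taken => place at 6.
729 hashes to 3; 3,4,5,6 taken => place at 7.
Table: [659, -, -, 36, 476, 707, 839, 729, -, -, 742]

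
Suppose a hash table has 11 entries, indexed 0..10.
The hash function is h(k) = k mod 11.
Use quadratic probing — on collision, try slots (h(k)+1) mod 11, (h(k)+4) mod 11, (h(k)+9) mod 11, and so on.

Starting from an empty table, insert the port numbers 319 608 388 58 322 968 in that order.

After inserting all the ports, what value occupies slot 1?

319 hashes to 0; slot 0 is free -> place at 0.
608 hashes to 3; slot 3 is free -> place at 3.
388 hashes to 3; 3 taken -> place at 4.
58 hashes to 3; 3,4 taken -> place at 7.
322 hashes to 3; 3,4,7 taken -> place at 1.
968 hashes to 0; 0,1,4 taken -> place at 9.
Table: [319, 322, _, 608, 388, _, _, 58, _, 968, _]

322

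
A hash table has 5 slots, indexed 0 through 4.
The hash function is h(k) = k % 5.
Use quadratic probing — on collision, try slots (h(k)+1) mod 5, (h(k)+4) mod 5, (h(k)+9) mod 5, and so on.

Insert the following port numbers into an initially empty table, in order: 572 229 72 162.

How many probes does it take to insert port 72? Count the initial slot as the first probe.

2

Insert 572: h=2, slot 2 empty => index 2.
Insert 229: h=4, slot 4 empty => index 4.
Insert 72: h=2, slot 2 occupied => index 3.
Insert 162: h=2, slots 2,3 occupied => index 1.
Table: [-, 162, 572, 72, 229]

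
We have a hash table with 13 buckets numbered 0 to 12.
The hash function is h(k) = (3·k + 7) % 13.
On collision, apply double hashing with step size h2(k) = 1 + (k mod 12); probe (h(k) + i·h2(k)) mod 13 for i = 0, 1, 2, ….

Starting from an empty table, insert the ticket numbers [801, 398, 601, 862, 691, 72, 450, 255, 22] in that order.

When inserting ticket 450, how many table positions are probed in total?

2

801: h=5 → slot 5
398: h=5, h2=3, probe 5,8 → slot 8
601: h=3 → slot 3
862: h=6 → slot 6
691: h=0 → slot 0
72: h=2 → slot 2
450: h=5, h2=7, probe 5,12 → slot 12
255: h=5, h2=4, probe 5,9 → slot 9
22: h=8, h2=11, probe 8,6,4 → slot 4
Table: [691, -, 72, 601, 22, 801, 862, -, 398, 255, -, -, 450]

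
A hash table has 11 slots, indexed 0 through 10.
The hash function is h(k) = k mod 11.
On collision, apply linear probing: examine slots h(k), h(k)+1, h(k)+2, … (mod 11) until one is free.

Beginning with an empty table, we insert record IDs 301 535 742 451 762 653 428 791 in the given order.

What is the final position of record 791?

1

Insert 301: h=4, slot 4 empty -> index 4.
Insert 535: h=7, slot 7 empty -> index 7.
Insert 742: h=5, slot 5 empty -> index 5.
Insert 451: h=0, slot 0 empty -> index 0.
Insert 762: h=3, slot 3 empty -> index 3.
Insert 653: h=4, slots 4,5 occupied -> index 6.
Insert 428: h=10, slot 10 empty -> index 10.
Insert 791: h=10, slots 10,0 occupied -> index 1.
Table: [451, 791, ∅, 762, 301, 742, 653, 535, ∅, ∅, 428]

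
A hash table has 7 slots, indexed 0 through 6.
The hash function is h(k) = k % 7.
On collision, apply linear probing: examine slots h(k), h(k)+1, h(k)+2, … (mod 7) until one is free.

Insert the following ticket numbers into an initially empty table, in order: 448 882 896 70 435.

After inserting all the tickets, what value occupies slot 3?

70

448: h=0 → slot 0
882: h=0, probe 0,1 → slot 1
896: h=0, probe 0,1,2 → slot 2
70: h=0, probe 0,1,2,3 → slot 3
435: h=1, probe 1,2,3,4 → slot 4
Table: [448, 882, 896, 70, 435, ∅, ∅]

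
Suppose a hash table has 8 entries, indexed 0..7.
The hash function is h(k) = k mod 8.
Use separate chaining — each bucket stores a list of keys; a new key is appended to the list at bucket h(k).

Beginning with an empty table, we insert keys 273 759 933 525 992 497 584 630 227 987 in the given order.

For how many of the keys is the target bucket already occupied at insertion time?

Insert 273: h=1, bucket 1 empty -> new chain.
Insert 759: h=7, bucket 7 empty -> new chain.
Insert 933: h=5, bucket 5 empty -> new chain.
Insert 525: h=5, bucket 5 nonempty -> append to chain.
Insert 992: h=0, bucket 0 empty -> new chain.
Insert 497: h=1, bucket 1 nonempty -> append to chain.
Insert 584: h=0, bucket 0 nonempty -> append to chain.
Insert 630: h=6, bucket 6 empty -> new chain.
Insert 227: h=3, bucket 3 empty -> new chain.
Insert 987: h=3, bucket 3 nonempty -> append to chain.
Final buckets:
0: 992 -> 584
1: 273 -> 497
2: .
3: 227 -> 987
4: .
5: 933 -> 525
6: 630
7: 759

4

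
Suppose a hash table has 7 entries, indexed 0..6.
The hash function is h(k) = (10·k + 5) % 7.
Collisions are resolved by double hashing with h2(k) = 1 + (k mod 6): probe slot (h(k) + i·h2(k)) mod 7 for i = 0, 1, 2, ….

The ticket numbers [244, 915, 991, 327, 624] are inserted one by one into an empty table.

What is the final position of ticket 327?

Insert 244: h=2, slot 2 empty => index 2.
Insert 915: h=6, slot 6 empty => index 6.
Insert 991: h=3, slot 3 empty => index 3.
Insert 327: h=6, h2=4, slots 6,3 occupied => index 0.
Insert 624: h=1, slot 1 empty => index 1.
Table: [327, 624, 244, 991, ., ., 915]

0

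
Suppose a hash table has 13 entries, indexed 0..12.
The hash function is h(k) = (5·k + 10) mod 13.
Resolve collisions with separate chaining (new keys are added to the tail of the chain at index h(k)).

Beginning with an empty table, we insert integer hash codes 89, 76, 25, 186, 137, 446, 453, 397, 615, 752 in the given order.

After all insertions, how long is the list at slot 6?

2

Insert 89: h=0, bucket 0 empty → new chain.
Insert 76: h=0, bucket 0 nonempty → append to chain.
Insert 25: h=5, bucket 5 empty → new chain.
Insert 186: h=4, bucket 4 empty → new chain.
Insert 137: h=6, bucket 6 empty → new chain.
Insert 446: h=4, bucket 4 nonempty → append to chain.
Insert 453: h=0, bucket 0 nonempty → append to chain.
Insert 397: h=6, bucket 6 nonempty → append to chain.
Insert 615: h=4, bucket 4 nonempty → append to chain.
Insert 752: h=0, bucket 0 nonempty → append to chain.
Final buckets:
0: 89 -> 76 -> 453 -> 752
1: -
2: -
3: -
4: 186 -> 446 -> 615
5: 25
6: 137 -> 397
7: -
8: -
9: -
10: -
11: -
12: -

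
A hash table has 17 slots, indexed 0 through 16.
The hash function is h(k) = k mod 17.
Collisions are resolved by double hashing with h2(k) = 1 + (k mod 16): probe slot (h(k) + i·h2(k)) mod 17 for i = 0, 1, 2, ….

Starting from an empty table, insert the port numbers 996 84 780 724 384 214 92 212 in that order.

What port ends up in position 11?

384

996: h=10 -> slot 10
84: h=16 -> slot 16
780: h=15 -> slot 15
724: h=10, h2=5, probe 10,15,3 -> slot 3
384: h=10, h2=1, probe 10,11 -> slot 11
214: h=10, h2=7, probe 10,0 -> slot 0
92: h=7 -> slot 7
212: h=8 -> slot 8
Table: [214, ., ., 724, ., ., ., 92, 212, ., 996, 384, ., ., ., 780, 84]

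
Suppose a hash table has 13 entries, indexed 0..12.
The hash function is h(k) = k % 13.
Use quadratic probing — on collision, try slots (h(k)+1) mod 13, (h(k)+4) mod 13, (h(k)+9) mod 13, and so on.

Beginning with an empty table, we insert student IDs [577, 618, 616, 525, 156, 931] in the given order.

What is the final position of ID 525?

Insert 577: h=5, slot 5 empty -> index 5.
Insert 618: h=7, slot 7 empty -> index 7.
Insert 616: h=5, slot 5 occupied -> index 6.
Insert 525: h=5, slots 5,6 occupied -> index 9.
Insert 156: h=0, slot 0 empty -> index 0.
Insert 931: h=8, slot 8 empty -> index 8.
Table: [156, ., ., ., ., 577, 616, 618, 931, 525, ., ., .]

9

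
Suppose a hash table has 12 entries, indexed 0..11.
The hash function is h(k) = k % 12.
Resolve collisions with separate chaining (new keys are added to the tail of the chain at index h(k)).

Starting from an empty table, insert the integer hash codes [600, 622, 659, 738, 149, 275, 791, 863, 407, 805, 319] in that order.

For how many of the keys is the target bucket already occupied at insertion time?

600 -> bucket 0
622 -> bucket 10
659 -> bucket 11
738 -> bucket 6
149 -> bucket 5
275 -> bucket 11 (collision)
791 -> bucket 11 (collision)
863 -> bucket 11 (collision)
407 -> bucket 11 (collision)
805 -> bucket 1
319 -> bucket 7
Final buckets:
0: 600
1: 805
2: _
3: _
4: _
5: 149
6: 738
7: 319
8: _
9: _
10: 622
11: 659 -> 275 -> 791 -> 863 -> 407

4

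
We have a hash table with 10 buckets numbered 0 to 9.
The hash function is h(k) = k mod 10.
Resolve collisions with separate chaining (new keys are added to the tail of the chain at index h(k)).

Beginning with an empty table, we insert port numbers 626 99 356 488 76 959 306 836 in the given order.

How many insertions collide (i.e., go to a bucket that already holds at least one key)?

Insert 626: h=6, bucket 6 empty → new chain.
Insert 99: h=9, bucket 9 empty → new chain.
Insert 356: h=6, bucket 6 nonempty → append to chain.
Insert 488: h=8, bucket 8 empty → new chain.
Insert 76: h=6, bucket 6 nonempty → append to chain.
Insert 959: h=9, bucket 9 nonempty → append to chain.
Insert 306: h=6, bucket 6 nonempty → append to chain.
Insert 836: h=6, bucket 6 nonempty → append to chain.
Final buckets:
0: ∅
1: ∅
2: ∅
3: ∅
4: ∅
5: ∅
6: 626 -> 356 -> 76 -> 306 -> 836
7: ∅
8: 488
9: 99 -> 959

5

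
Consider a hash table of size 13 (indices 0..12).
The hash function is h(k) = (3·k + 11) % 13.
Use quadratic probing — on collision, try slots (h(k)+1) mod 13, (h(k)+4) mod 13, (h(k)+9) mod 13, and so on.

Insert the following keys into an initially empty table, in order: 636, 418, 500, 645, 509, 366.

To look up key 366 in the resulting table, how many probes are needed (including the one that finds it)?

4

636: h=8 => slot 8
418: h=4 => slot 4
500: h=3 => slot 3
645: h=9 => slot 9
509: h=4, probe 4,5 => slot 5
366: h=4, probe 4,5,8,0 => slot 0
Table: [366, -, -, 500, 418, 509, -, -, 636, 645, -, -, -]
Lookup 366: h=4, probe 4,5,8,0 → found at 0.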